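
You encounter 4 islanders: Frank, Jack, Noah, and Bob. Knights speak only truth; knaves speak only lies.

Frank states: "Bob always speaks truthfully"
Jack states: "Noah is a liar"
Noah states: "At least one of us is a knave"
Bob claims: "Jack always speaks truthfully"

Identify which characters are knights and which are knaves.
Frank is a knave.
Jack is a knave.
Noah is a knight.
Bob is a knave.

Verification:
- Frank (knave) says "Bob always speaks truthfully" - this is FALSE (a lie) because Bob is a knave.
- Jack (knave) says "Noah is a liar" - this is FALSE (a lie) because Noah is a knight.
- Noah (knight) says "At least one of us is a knave" - this is TRUE because Frank, Jack, and Bob are knaves.
- Bob (knave) says "Jack always speaks truthfully" - this is FALSE (a lie) because Jack is a knave.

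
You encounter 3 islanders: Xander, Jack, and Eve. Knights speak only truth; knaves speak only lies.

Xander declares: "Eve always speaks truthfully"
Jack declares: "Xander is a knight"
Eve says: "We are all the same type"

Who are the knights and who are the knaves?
Xander is a knight.
Jack is a knight.
Eve is a knight.

Verification:
- Xander (knight) says "Eve always speaks truthfully" - this is TRUE because Eve is a knight.
- Jack (knight) says "Xander is a knight" - this is TRUE because Xander is a knight.
- Eve (knight) says "We are all the same type" - this is TRUE because Xander, Jack, and Eve are knights.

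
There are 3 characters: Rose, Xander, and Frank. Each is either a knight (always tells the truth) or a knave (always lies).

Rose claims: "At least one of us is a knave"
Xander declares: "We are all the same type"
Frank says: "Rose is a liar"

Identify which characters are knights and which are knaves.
Rose is a knight.
Xander is a knave.
Frank is a knave.

Verification:
- Rose (knight) says "At least one of us is a knave" - this is TRUE because Xander and Frank are knaves.
- Xander (knave) says "We are all the same type" - this is FALSE (a lie) because Rose is a knight and Xander and Frank are knaves.
- Frank (knave) says "Rose is a liar" - this is FALSE (a lie) because Rose is a knight.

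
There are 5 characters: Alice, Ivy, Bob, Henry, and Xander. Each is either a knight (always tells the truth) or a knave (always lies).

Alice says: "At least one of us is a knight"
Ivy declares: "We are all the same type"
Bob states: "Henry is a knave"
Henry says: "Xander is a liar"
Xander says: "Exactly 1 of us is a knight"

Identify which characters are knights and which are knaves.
Alice is a knight.
Ivy is a knave.
Bob is a knave.
Henry is a knight.
Xander is a knave.

Verification:
- Alice (knight) says "At least one of us is a knight" - this is TRUE because Alice and Henry are knights.
- Ivy (knave) says "We are all the same type" - this is FALSE (a lie) because Alice and Henry are knights and Ivy, Bob, and Xander are knaves.
- Bob (knave) says "Henry is a knave" - this is FALSE (a lie) because Henry is a knight.
- Henry (knight) says "Xander is a liar" - this is TRUE because Xander is a knave.
- Xander (knave) says "Exactly 1 of us is a knight" - this is FALSE (a lie) because there are 2 knights.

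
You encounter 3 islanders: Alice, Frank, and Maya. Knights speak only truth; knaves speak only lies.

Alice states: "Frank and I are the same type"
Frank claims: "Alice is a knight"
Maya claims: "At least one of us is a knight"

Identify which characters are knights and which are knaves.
Alice is a knight.
Frank is a knight.
Maya is a knight.

Verification:
- Alice (knight) says "Frank and I are the same type" - this is TRUE because Alice is a knight and Frank is a knight.
- Frank (knight) says "Alice is a knight" - this is TRUE because Alice is a knight.
- Maya (knight) says "At least one of us is a knight" - this is TRUE because Alice, Frank, and Maya are knights.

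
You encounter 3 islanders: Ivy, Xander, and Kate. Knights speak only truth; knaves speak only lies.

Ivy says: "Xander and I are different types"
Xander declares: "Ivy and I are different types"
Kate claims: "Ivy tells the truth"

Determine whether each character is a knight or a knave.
Ivy is a knave.
Xander is a knave.
Kate is a knave.

Verification:
- Ivy (knave) says "Xander and I are different types" - this is FALSE (a lie) because Ivy is a knave and Xander is a knave.
- Xander (knave) says "Ivy and I are different types" - this is FALSE (a lie) because Xander is a knave and Ivy is a knave.
- Kate (knave) says "Ivy tells the truth" - this is FALSE (a lie) because Ivy is a knave.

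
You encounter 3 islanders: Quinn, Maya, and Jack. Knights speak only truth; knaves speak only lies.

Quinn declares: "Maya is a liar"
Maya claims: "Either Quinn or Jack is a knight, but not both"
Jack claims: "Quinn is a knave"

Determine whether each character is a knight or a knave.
Quinn is a knave.
Maya is a knight.
Jack is a knight.

Verification:
- Quinn (knave) says "Maya is a liar" - this is FALSE (a lie) because Maya is a knight.
- Maya (knight) says "Either Quinn or Jack is a knight, but not both" - this is TRUE because Quinn is a knave and Jack is a knight.
- Jack (knight) says "Quinn is a knave" - this is TRUE because Quinn is a knave.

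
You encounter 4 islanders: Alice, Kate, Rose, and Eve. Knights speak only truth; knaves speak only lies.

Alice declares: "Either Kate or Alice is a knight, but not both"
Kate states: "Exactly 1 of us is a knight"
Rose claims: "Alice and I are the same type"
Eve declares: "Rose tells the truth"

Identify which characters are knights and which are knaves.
Alice is a knight.
Kate is a knave.
Rose is a knight.
Eve is a knight.

Verification:
- Alice (knight) says "Either Kate or Alice is a knight, but not both" - this is TRUE because Kate is a knave and Alice is a knight.
- Kate (knave) says "Exactly 1 of us is a knight" - this is FALSE (a lie) because there are 3 knights.
- Rose (knight) says "Alice and I are the same type" - this is TRUE because Rose is a knight and Alice is a knight.
- Eve (knight) says "Rose tells the truth" - this is TRUE because Rose is a knight.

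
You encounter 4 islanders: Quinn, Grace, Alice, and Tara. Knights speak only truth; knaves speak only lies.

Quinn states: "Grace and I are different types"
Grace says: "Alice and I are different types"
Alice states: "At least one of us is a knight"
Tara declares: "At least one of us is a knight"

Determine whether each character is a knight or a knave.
Quinn is a knave.
Grace is a knave.
Alice is a knave.
Tara is a knave.

Verification:
- Quinn (knave) says "Grace and I are different types" - this is FALSE (a lie) because Quinn is a knave and Grace is a knave.
- Grace (knave) says "Alice and I are different types" - this is FALSE (a lie) because Grace is a knave and Alice is a knave.
- Alice (knave) says "At least one of us is a knight" - this is FALSE (a lie) because no one is a knight.
- Tara (knave) says "At least one of us is a knight" - this is FALSE (a lie) because no one is a knight.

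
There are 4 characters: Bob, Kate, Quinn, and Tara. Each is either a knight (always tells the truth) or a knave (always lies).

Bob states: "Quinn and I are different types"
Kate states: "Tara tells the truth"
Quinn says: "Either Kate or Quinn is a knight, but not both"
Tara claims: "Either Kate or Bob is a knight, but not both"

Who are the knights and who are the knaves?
Bob is a knave.
Kate is a knave.
Quinn is a knave.
Tara is a knave.

Verification:
- Bob (knave) says "Quinn and I are different types" - this is FALSE (a lie) because Bob is a knave and Quinn is a knave.
- Kate (knave) says "Tara tells the truth" - this is FALSE (a lie) because Tara is a knave.
- Quinn (knave) says "Either Kate or Quinn is a knight, but not both" - this is FALSE (a lie) because Kate is a knave and Quinn is a knave.
- Tara (knave) says "Either Kate or Bob is a knight, but not both" - this is FALSE (a lie) because Kate is a knave and Bob is a knave.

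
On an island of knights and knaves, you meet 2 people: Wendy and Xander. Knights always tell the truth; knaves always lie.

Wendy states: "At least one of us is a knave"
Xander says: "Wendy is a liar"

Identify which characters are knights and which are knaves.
Wendy is a knight.
Xander is a knave.

Verification:
- Wendy (knight) says "At least one of us is a knave" - this is TRUE because Xander is a knave.
- Xander (knave) says "Wendy is a liar" - this is FALSE (a lie) because Wendy is a knight.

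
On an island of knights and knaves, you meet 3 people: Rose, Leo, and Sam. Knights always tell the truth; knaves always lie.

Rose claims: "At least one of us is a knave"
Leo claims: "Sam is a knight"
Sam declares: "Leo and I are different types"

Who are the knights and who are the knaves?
Rose is a knight.
Leo is a knave.
Sam is a knave.

Verification:
- Rose (knight) says "At least one of us is a knave" - this is TRUE because Leo and Sam are knaves.
- Leo (knave) says "Sam is a knight" - this is FALSE (a lie) because Sam is a knave.
- Sam (knave) says "Leo and I are different types" - this is FALSE (a lie) because Sam is a knave and Leo is a knave.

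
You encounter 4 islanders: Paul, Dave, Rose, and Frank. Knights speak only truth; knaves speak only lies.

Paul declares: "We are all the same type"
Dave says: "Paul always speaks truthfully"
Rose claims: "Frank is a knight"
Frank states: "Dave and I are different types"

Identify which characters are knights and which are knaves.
Paul is a knave.
Dave is a knave.
Rose is a knight.
Frank is a knight.

Verification:
- Paul (knave) says "We are all the same type" - this is FALSE (a lie) because Rose and Frank are knights and Paul and Dave are knaves.
- Dave (knave) says "Paul always speaks truthfully" - this is FALSE (a lie) because Paul is a knave.
- Rose (knight) says "Frank is a knight" - this is TRUE because Frank is a knight.
- Frank (knight) says "Dave and I are different types" - this is TRUE because Frank is a knight and Dave is a knave.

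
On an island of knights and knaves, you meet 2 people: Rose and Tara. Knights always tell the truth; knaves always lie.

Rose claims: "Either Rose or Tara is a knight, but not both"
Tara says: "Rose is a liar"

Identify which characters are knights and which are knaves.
Rose is a knight.
Tara is a knave.

Verification:
- Rose (knight) says "Either Rose or Tara is a knight, but not both" - this is TRUE because Rose is a knight and Tara is a knave.
- Tara (knave) says "Rose is a liar" - this is FALSE (a lie) because Rose is a knight.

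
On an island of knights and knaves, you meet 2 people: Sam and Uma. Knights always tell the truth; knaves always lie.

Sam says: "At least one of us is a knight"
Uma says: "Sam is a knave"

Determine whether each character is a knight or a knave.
Sam is a knight.
Uma is a knave.

Verification:
- Sam (knight) says "At least one of us is a knight" - this is TRUE because Sam is a knight.
- Uma (knave) says "Sam is a knave" - this is FALSE (a lie) because Sam is a knight.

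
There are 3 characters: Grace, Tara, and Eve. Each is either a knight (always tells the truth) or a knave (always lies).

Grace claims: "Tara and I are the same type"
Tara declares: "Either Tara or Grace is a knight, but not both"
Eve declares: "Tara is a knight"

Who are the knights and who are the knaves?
Grace is a knave.
Tara is a knight.
Eve is a knight.

Verification:
- Grace (knave) says "Tara and I are the same type" - this is FALSE (a lie) because Grace is a knave and Tara is a knight.
- Tara (knight) says "Either Tara or Grace is a knight, but not both" - this is TRUE because Tara is a knight and Grace is a knave.
- Eve (knight) says "Tara is a knight" - this is TRUE because Tara is a knight.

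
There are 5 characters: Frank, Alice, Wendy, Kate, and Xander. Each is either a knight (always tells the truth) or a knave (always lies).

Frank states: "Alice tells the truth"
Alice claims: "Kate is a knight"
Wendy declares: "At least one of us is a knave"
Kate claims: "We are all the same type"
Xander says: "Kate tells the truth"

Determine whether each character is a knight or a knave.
Frank is a knave.
Alice is a knave.
Wendy is a knight.
Kate is a knave.
Xander is a knave.

Verification:
- Frank (knave) says "Alice tells the truth" - this is FALSE (a lie) because Alice is a knave.
- Alice (knave) says "Kate is a knight" - this is FALSE (a lie) because Kate is a knave.
- Wendy (knight) says "At least one of us is a knave" - this is TRUE because Frank, Alice, Kate, and Xander are knaves.
- Kate (knave) says "We are all the same type" - this is FALSE (a lie) because Wendy is a knight and Frank, Alice, Kate, and Xander are knaves.
- Xander (knave) says "Kate tells the truth" - this is FALSE (a lie) because Kate is a knave.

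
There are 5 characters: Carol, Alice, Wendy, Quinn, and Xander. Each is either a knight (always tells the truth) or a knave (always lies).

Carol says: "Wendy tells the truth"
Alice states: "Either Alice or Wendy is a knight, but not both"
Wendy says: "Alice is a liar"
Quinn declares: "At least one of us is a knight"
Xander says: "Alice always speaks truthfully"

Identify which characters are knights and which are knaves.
Carol is a knave.
Alice is a knight.
Wendy is a knave.
Quinn is a knight.
Xander is a knight.

Verification:
- Carol (knave) says "Wendy tells the truth" - this is FALSE (a lie) because Wendy is a knave.
- Alice (knight) says "Either Alice or Wendy is a knight, but not both" - this is TRUE because Alice is a knight and Wendy is a knave.
- Wendy (knave) says "Alice is a liar" - this is FALSE (a lie) because Alice is a knight.
- Quinn (knight) says "At least one of us is a knight" - this is TRUE because Alice, Quinn, and Xander are knights.
- Xander (knight) says "Alice always speaks truthfully" - this is TRUE because Alice is a knight.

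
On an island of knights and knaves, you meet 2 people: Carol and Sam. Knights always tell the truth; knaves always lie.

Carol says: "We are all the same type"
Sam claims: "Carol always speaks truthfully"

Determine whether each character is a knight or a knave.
Carol is a knight.
Sam is a knight.

Verification:
- Carol (knight) says "We are all the same type" - this is TRUE because Carol and Sam are knights.
- Sam (knight) says "Carol always speaks truthfully" - this is TRUE because Carol is a knight.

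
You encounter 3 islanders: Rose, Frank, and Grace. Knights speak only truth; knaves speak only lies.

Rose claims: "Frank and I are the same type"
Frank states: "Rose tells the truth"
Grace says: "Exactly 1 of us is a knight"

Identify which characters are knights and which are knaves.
Rose is a knight.
Frank is a knight.
Grace is a knave.

Verification:
- Rose (knight) says "Frank and I are the same type" - this is TRUE because Rose is a knight and Frank is a knight.
- Frank (knight) says "Rose tells the truth" - this is TRUE because Rose is a knight.
- Grace (knave) says "Exactly 1 of us is a knight" - this is FALSE (a lie) because there are 2 knights.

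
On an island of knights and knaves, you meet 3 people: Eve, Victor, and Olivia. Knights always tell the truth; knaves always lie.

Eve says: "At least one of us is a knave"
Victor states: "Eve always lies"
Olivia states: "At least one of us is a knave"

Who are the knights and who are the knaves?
Eve is a knight.
Victor is a knave.
Olivia is a knight.

Verification:
- Eve (knight) says "At least one of us is a knave" - this is TRUE because Victor is a knave.
- Victor (knave) says "Eve always lies" - this is FALSE (a lie) because Eve is a knight.
- Olivia (knight) says "At least one of us is a knave" - this is TRUE because Victor is a knave.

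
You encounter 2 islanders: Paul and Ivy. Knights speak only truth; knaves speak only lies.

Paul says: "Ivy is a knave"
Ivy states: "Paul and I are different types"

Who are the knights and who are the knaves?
Paul is a knave.
Ivy is a knight.

Verification:
- Paul (knave) says "Ivy is a knave" - this is FALSE (a lie) because Ivy is a knight.
- Ivy (knight) says "Paul and I are different types" - this is TRUE because Ivy is a knight and Paul is a knave.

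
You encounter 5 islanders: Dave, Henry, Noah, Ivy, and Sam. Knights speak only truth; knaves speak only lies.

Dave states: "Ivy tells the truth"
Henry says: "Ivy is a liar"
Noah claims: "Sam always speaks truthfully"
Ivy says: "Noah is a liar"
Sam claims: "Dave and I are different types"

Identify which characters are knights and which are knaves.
Dave is a knave.
Henry is a knight.
Noah is a knight.
Ivy is a knave.
Sam is a knight.

Verification:
- Dave (knave) says "Ivy tells the truth" - this is FALSE (a lie) because Ivy is a knave.
- Henry (knight) says "Ivy is a liar" - this is TRUE because Ivy is a knave.
- Noah (knight) says "Sam always speaks truthfully" - this is TRUE because Sam is a knight.
- Ivy (knave) says "Noah is a liar" - this is FALSE (a lie) because Noah is a knight.
- Sam (knight) says "Dave and I are different types" - this is TRUE because Sam is a knight and Dave is a knave.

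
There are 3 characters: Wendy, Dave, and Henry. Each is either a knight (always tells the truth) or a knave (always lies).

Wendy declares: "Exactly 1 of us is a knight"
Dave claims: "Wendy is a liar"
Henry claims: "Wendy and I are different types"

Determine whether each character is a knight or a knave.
Wendy is a knave.
Dave is a knight.
Henry is a knight.

Verification:
- Wendy (knave) says "Exactly 1 of us is a knight" - this is FALSE (a lie) because there are 2 knights.
- Dave (knight) says "Wendy is a liar" - this is TRUE because Wendy is a knave.
- Henry (knight) says "Wendy and I are different types" - this is TRUE because Henry is a knight and Wendy is a knave.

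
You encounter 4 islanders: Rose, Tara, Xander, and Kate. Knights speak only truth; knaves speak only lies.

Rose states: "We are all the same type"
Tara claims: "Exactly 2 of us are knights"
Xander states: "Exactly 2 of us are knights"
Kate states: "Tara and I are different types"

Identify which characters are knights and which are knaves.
Rose is a knave.
Tara is a knave.
Xander is a knave.
Kate is a knight.

Verification:
- Rose (knave) says "We are all the same type" - this is FALSE (a lie) because Kate is a knight and Rose, Tara, and Xander are knaves.
- Tara (knave) says "Exactly 2 of us are knights" - this is FALSE (a lie) because there are 1 knights.
- Xander (knave) says "Exactly 2 of us are knights" - this is FALSE (a lie) because there are 1 knights.
- Kate (knight) says "Tara and I are different types" - this is TRUE because Kate is a knight and Tara is a knave.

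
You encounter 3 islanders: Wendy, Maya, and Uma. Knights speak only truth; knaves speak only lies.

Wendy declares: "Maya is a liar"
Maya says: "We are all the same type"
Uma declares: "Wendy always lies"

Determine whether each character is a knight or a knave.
Wendy is a knight.
Maya is a knave.
Uma is a knave.

Verification:
- Wendy (knight) says "Maya is a liar" - this is TRUE because Maya is a knave.
- Maya (knave) says "We are all the same type" - this is FALSE (a lie) because Wendy is a knight and Maya and Uma are knaves.
- Uma (knave) says "Wendy always lies" - this is FALSE (a lie) because Wendy is a knight.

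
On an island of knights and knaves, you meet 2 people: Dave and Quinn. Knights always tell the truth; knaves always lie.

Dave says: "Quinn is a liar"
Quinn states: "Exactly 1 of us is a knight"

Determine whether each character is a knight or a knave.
Dave is a knave.
Quinn is a knight.

Verification:
- Dave (knave) says "Quinn is a liar" - this is FALSE (a lie) because Quinn is a knight.
- Quinn (knight) says "Exactly 1 of us is a knight" - this is TRUE because there are 1 knights.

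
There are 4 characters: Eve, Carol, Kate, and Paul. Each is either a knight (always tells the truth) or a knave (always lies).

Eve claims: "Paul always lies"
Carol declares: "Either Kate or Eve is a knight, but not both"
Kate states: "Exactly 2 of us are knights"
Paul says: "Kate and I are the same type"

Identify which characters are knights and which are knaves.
Eve is a knight.
Carol is a knave.
Kate is a knight.
Paul is a knave.

Verification:
- Eve (knight) says "Paul always lies" - this is TRUE because Paul is a knave.
- Carol (knave) says "Either Kate or Eve is a knight, but not both" - this is FALSE (a lie) because Kate is a knight and Eve is a knight.
- Kate (knight) says "Exactly 2 of us are knights" - this is TRUE because there are 2 knights.
- Paul (knave) says "Kate and I are the same type" - this is FALSE (a lie) because Paul is a knave and Kate is a knight.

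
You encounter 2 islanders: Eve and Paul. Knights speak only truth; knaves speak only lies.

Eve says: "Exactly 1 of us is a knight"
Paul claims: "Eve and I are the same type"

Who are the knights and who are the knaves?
Eve is a knight.
Paul is a knave.

Verification:
- Eve (knight) says "Exactly 1 of us is a knight" - this is TRUE because there are 1 knights.
- Paul (knave) says "Eve and I are the same type" - this is FALSE (a lie) because Paul is a knave and Eve is a knight.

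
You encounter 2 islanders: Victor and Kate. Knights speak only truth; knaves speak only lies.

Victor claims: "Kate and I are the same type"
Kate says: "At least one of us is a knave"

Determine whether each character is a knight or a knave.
Victor is a knave.
Kate is a knight.

Verification:
- Victor (knave) says "Kate and I are the same type" - this is FALSE (a lie) because Victor is a knave and Kate is a knight.
- Kate (knight) says "At least one of us is a knave" - this is TRUE because Victor is a knave.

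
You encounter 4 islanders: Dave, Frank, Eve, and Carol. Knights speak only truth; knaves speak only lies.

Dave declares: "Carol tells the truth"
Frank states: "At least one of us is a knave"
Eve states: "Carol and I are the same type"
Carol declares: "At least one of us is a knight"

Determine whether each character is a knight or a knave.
Dave is a knight.
Frank is a knight.
Eve is a knave.
Carol is a knight.

Verification:
- Dave (knight) says "Carol tells the truth" - this is TRUE because Carol is a knight.
- Frank (knight) says "At least one of us is a knave" - this is TRUE because Eve is a knave.
- Eve (knave) says "Carol and I are the same type" - this is FALSE (a lie) because Eve is a knave and Carol is a knight.
- Carol (knight) says "At least one of us is a knight" - this is TRUE because Dave, Frank, and Carol are knights.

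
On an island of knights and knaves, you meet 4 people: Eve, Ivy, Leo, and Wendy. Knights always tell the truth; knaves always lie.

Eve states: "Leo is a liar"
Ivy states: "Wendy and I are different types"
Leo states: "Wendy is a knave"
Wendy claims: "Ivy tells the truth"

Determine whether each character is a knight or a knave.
Eve is a knave.
Ivy is a knave.
Leo is a knight.
Wendy is a knave.

Verification:
- Eve (knave) says "Leo is a liar" - this is FALSE (a lie) because Leo is a knight.
- Ivy (knave) says "Wendy and I are different types" - this is FALSE (a lie) because Ivy is a knave and Wendy is a knave.
- Leo (knight) says "Wendy is a knave" - this is TRUE because Wendy is a knave.
- Wendy (knave) says "Ivy tells the truth" - this is FALSE (a lie) because Ivy is a knave.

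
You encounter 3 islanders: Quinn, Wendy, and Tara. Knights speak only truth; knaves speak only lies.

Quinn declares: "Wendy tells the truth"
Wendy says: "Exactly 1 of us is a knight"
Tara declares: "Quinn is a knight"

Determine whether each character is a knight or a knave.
Quinn is a knave.
Wendy is a knave.
Tara is a knave.

Verification:
- Quinn (knave) says "Wendy tells the truth" - this is FALSE (a lie) because Wendy is a knave.
- Wendy (knave) says "Exactly 1 of us is a knight" - this is FALSE (a lie) because there are 0 knights.
- Tara (knave) says "Quinn is a knight" - this is FALSE (a lie) because Quinn is a knave.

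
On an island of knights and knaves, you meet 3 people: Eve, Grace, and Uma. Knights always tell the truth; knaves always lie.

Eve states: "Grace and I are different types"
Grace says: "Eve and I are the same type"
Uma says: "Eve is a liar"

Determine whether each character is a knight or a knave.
Eve is a knight.
Grace is a knave.
Uma is a knave.

Verification:
- Eve (knight) says "Grace and I are different types" - this is TRUE because Eve is a knight and Grace is a knave.
- Grace (knave) says "Eve and I are the same type" - this is FALSE (a lie) because Grace is a knave and Eve is a knight.
- Uma (knave) says "Eve is a liar" - this is FALSE (a lie) because Eve is a knight.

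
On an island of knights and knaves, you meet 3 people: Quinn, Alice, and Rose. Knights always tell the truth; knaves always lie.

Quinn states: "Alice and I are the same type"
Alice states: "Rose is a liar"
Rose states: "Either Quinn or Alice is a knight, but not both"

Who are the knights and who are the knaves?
Quinn is a knight.
Alice is a knight.
Rose is a knave.

Verification:
- Quinn (knight) says "Alice and I are the same type" - this is TRUE because Quinn is a knight and Alice is a knight.
- Alice (knight) says "Rose is a liar" - this is TRUE because Rose is a knave.
- Rose (knave) says "Either Quinn or Alice is a knight, but not both" - this is FALSE (a lie) because Quinn is a knight and Alice is a knight.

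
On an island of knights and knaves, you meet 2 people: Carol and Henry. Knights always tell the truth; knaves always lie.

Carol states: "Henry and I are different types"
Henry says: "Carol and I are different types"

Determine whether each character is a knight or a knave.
Carol is a knave.
Henry is a knave.

Verification:
- Carol (knave) says "Henry and I are different types" - this is FALSE (a lie) because Carol is a knave and Henry is a knave.
- Henry (knave) says "Carol and I are different types" - this is FALSE (a lie) because Henry is a knave and Carol is a knave.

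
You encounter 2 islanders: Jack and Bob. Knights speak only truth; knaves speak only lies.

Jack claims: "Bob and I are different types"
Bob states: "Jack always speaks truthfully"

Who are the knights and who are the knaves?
Jack is a knave.
Bob is a knave.

Verification:
- Jack (knave) says "Bob and I are different types" - this is FALSE (a lie) because Jack is a knave and Bob is a knave.
- Bob (knave) says "Jack always speaks truthfully" - this is FALSE (a lie) because Jack is a knave.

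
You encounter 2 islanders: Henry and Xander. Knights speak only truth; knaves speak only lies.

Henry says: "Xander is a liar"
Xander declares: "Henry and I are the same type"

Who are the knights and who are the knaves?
Henry is a knight.
Xander is a knave.

Verification:
- Henry (knight) says "Xander is a liar" - this is TRUE because Xander is a knave.
- Xander (knave) says "Henry and I are the same type" - this is FALSE (a lie) because Xander is a knave and Henry is a knight.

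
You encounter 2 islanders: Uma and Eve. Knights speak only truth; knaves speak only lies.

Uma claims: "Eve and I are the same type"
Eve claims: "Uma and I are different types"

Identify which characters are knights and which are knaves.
Uma is a knave.
Eve is a knight.

Verification:
- Uma (knave) says "Eve and I are the same type" - this is FALSE (a lie) because Uma is a knave and Eve is a knight.
- Eve (knight) says "Uma and I are different types" - this is TRUE because Eve is a knight and Uma is a knave.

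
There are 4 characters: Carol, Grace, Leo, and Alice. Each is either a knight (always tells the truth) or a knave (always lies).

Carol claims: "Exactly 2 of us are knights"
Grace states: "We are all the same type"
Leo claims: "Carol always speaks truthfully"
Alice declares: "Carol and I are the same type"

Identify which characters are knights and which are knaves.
Carol is a knight.
Grace is a knave.
Leo is a knight.
Alice is a knave.

Verification:
- Carol (knight) says "Exactly 2 of us are knights" - this is TRUE because there are 2 knights.
- Grace (knave) says "We are all the same type" - this is FALSE (a lie) because Carol and Leo are knights and Grace and Alice are knaves.
- Leo (knight) says "Carol always speaks truthfully" - this is TRUE because Carol is a knight.
- Alice (knave) says "Carol and I are the same type" - this is FALSE (a lie) because Alice is a knave and Carol is a knight.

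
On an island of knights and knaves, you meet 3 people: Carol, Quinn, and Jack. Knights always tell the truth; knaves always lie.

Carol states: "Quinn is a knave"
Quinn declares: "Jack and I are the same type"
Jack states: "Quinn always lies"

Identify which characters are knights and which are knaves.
Carol is a knight.
Quinn is a knave.
Jack is a knight.

Verification:
- Carol (knight) says "Quinn is a knave" - this is TRUE because Quinn is a knave.
- Quinn (knave) says "Jack and I are the same type" - this is FALSE (a lie) because Quinn is a knave and Jack is a knight.
- Jack (knight) says "Quinn always lies" - this is TRUE because Quinn is a knave.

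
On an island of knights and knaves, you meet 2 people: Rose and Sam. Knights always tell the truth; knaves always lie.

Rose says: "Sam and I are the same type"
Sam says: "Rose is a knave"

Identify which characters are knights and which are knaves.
Rose is a knave.
Sam is a knight.

Verification:
- Rose (knave) says "Sam and I are the same type" - this is FALSE (a lie) because Rose is a knave and Sam is a knight.
- Sam (knight) says "Rose is a knave" - this is TRUE because Rose is a knave.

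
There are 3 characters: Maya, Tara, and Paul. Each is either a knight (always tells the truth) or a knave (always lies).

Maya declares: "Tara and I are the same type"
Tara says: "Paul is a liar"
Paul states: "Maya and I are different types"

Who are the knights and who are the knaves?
Maya is a knave.
Tara is a knight.
Paul is a knave.

Verification:
- Maya (knave) says "Tara and I are the same type" - this is FALSE (a lie) because Maya is a knave and Tara is a knight.
- Tara (knight) says "Paul is a liar" - this is TRUE because Paul is a knave.
- Paul (knave) says "Maya and I are different types" - this is FALSE (a lie) because Paul is a knave and Maya is a knave.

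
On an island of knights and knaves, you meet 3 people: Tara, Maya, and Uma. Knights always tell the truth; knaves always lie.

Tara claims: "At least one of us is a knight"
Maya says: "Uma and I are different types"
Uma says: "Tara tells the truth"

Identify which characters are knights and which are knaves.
Tara is a knave.
Maya is a knave.
Uma is a knave.

Verification:
- Tara (knave) says "At least one of us is a knight" - this is FALSE (a lie) because no one is a knight.
- Maya (knave) says "Uma and I are different types" - this is FALSE (a lie) because Maya is a knave and Uma is a knave.
- Uma (knave) says "Tara tells the truth" - this is FALSE (a lie) because Tara is a knave.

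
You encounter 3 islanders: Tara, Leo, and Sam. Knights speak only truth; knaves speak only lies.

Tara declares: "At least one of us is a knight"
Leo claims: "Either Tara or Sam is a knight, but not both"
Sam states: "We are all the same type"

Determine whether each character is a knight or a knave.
Tara is a knight.
Leo is a knight.
Sam is a knave.

Verification:
- Tara (knight) says "At least one of us is a knight" - this is TRUE because Tara and Leo are knights.
- Leo (knight) says "Either Tara or Sam is a knight, but not both" - this is TRUE because Tara is a knight and Sam is a knave.
- Sam (knave) says "We are all the same type" - this is FALSE (a lie) because Tara and Leo are knights and Sam is a knave.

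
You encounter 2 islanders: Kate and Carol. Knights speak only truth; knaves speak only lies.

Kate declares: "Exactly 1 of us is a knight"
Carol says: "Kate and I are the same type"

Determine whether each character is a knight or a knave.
Kate is a knight.
Carol is a knave.

Verification:
- Kate (knight) says "Exactly 1 of us is a knight" - this is TRUE because there are 1 knights.
- Carol (knave) says "Kate and I are the same type" - this is FALSE (a lie) because Carol is a knave and Kate is a knight.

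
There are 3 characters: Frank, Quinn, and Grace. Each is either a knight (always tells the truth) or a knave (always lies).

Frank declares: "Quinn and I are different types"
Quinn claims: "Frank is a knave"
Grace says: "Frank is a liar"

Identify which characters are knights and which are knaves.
Frank is a knight.
Quinn is a knave.
Grace is a knave.

Verification:
- Frank (knight) says "Quinn and I are different types" - this is TRUE because Frank is a knight and Quinn is a knave.
- Quinn (knave) says "Frank is a knave" - this is FALSE (a lie) because Frank is a knight.
- Grace (knave) says "Frank is a liar" - this is FALSE (a lie) because Frank is a knight.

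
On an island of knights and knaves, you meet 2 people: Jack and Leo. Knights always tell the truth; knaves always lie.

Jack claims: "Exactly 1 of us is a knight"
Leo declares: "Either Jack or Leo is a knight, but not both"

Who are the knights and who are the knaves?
Jack is a knave.
Leo is a knave.

Verification:
- Jack (knave) says "Exactly 1 of us is a knight" - this is FALSE (a lie) because there are 0 knights.
- Leo (knave) says "Either Jack or Leo is a knight, but not both" - this is FALSE (a lie) because Jack is a knave and Leo is a knave.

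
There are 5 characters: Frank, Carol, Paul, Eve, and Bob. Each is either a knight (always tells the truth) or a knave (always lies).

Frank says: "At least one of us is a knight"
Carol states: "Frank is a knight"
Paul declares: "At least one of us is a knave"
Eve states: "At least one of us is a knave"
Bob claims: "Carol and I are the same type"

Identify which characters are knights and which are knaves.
Frank is a knight.
Carol is a knight.
Paul is a knight.
Eve is a knight.
Bob is a knave.

Verification:
- Frank (knight) says "At least one of us is a knight" - this is TRUE because Frank, Carol, Paul, and Eve are knights.
- Carol (knight) says "Frank is a knight" - this is TRUE because Frank is a knight.
- Paul (knight) says "At least one of us is a knave" - this is TRUE because Bob is a knave.
- Eve (knight) says "At least one of us is a knave" - this is TRUE because Bob is a knave.
- Bob (knave) says "Carol and I are the same type" - this is FALSE (a lie) because Bob is a knave and Carol is a knight.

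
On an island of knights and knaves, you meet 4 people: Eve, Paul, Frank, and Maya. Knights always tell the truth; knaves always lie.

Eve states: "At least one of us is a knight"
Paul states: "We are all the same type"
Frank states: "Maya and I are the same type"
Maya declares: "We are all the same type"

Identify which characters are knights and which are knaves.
Eve is a knight.
Paul is a knight.
Frank is a knight.
Maya is a knight.

Verification:
- Eve (knight) says "At least one of us is a knight" - this is TRUE because Eve, Paul, Frank, and Maya are knights.
- Paul (knight) says "We are all the same type" - this is TRUE because Eve, Paul, Frank, and Maya are knights.
- Frank (knight) says "Maya and I are the same type" - this is TRUE because Frank is a knight and Maya is a knight.
- Maya (knight) says "We are all the same type" - this is TRUE because Eve, Paul, Frank, and Maya are knights.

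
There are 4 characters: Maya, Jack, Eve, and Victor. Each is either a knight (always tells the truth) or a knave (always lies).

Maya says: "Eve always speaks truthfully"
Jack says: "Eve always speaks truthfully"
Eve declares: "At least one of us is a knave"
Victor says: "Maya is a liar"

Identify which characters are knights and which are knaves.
Maya is a knight.
Jack is a knight.
Eve is a knight.
Victor is a knave.

Verification:
- Maya (knight) says "Eve always speaks truthfully" - this is TRUE because Eve is a knight.
- Jack (knight) says "Eve always speaks truthfully" - this is TRUE because Eve is a knight.
- Eve (knight) says "At least one of us is a knave" - this is TRUE because Victor is a knave.
- Victor (knave) says "Maya is a liar" - this is FALSE (a lie) because Maya is a knight.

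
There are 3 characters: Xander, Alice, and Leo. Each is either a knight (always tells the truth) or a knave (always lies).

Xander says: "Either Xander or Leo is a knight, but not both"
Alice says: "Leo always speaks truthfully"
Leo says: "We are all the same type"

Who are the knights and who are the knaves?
Xander is a knight.
Alice is a knave.
Leo is a knave.

Verification:
- Xander (knight) says "Either Xander or Leo is a knight, but not both" - this is TRUE because Xander is a knight and Leo is a knave.
- Alice (knave) says "Leo always speaks truthfully" - this is FALSE (a lie) because Leo is a knave.
- Leo (knave) says "We are all the same type" - this is FALSE (a lie) because Xander is a knight and Alice and Leo are knaves.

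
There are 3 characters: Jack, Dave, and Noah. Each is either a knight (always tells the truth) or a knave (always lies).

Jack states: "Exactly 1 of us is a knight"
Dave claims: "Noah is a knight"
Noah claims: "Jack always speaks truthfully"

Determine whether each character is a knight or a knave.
Jack is a knave.
Dave is a knave.
Noah is a knave.

Verification:
- Jack (knave) says "Exactly 1 of us is a knight" - this is FALSE (a lie) because there are 0 knights.
- Dave (knave) says "Noah is a knight" - this is FALSE (a lie) because Noah is a knave.
- Noah (knave) says "Jack always speaks truthfully" - this is FALSE (a lie) because Jack is a knave.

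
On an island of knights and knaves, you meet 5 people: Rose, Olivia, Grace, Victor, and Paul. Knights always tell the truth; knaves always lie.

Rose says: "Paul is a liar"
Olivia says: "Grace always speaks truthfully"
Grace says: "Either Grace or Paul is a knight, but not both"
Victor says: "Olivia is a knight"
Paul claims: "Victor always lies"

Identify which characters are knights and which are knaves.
Rose is a knight.
Olivia is a knight.
Grace is a knight.
Victor is a knight.
Paul is a knave.

Verification:
- Rose (knight) says "Paul is a liar" - this is TRUE because Paul is a knave.
- Olivia (knight) says "Grace always speaks truthfully" - this is TRUE because Grace is a knight.
- Grace (knight) says "Either Grace or Paul is a knight, but not both" - this is TRUE because Grace is a knight and Paul is a knave.
- Victor (knight) says "Olivia is a knight" - this is TRUE because Olivia is a knight.
- Paul (knave) says "Victor always lies" - this is FALSE (a lie) because Victor is a knight.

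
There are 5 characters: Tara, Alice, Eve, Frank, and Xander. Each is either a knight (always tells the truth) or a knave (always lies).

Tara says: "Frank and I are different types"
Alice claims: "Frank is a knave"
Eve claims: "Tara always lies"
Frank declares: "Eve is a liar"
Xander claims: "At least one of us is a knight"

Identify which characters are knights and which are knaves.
Tara is a knave.
Alice is a knight.
Eve is a knight.
Frank is a knave.
Xander is a knight.

Verification:
- Tara (knave) says "Frank and I are different types" - this is FALSE (a lie) because Tara is a knave and Frank is a knave.
- Alice (knight) says "Frank is a knave" - this is TRUE because Frank is a knave.
- Eve (knight) says "Tara always lies" - this is TRUE because Tara is a knave.
- Frank (knave) says "Eve is a liar" - this is FALSE (a lie) because Eve is a knight.
- Xander (knight) says "At least one of us is a knight" - this is TRUE because Alice, Eve, and Xander are knights.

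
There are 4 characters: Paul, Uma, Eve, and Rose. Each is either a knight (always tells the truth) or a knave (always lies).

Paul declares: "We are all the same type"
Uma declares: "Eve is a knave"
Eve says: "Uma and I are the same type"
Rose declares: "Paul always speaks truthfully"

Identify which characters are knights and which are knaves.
Paul is a knave.
Uma is a knight.
Eve is a knave.
Rose is a knave.

Verification:
- Paul (knave) says "We are all the same type" - this is FALSE (a lie) because Uma is a knight and Paul, Eve, and Rose are knaves.
- Uma (knight) says "Eve is a knave" - this is TRUE because Eve is a knave.
- Eve (knave) says "Uma and I are the same type" - this is FALSE (a lie) because Eve is a knave and Uma is a knight.
- Rose (knave) says "Paul always speaks truthfully" - this is FALSE (a lie) because Paul is a knave.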